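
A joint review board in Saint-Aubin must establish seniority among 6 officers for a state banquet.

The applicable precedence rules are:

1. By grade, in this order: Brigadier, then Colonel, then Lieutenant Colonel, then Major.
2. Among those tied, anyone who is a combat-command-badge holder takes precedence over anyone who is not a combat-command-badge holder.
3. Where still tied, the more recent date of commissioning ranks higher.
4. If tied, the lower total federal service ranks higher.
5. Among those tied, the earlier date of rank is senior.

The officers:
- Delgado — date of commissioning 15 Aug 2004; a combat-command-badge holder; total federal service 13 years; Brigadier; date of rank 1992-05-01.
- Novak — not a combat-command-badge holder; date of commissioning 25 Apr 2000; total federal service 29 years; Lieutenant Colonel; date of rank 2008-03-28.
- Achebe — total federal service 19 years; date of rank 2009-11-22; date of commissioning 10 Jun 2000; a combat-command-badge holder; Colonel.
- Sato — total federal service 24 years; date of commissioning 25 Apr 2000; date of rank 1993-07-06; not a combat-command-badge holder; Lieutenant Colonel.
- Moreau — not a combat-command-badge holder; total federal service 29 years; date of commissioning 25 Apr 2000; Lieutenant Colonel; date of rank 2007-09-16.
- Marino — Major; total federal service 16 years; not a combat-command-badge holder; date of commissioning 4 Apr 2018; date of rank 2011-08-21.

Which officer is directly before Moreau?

Sato

By grade: Delgado (Brigadier); then Achebe (Colonel); then Sato, Moreau and Novak (Lieutenant Colonel); then Marino (Major).
Sato, Moreau and Novak are each not a combat-command-badge holder, so the next rule applies.
Sato, Moreau and Novak all have date of commissioning 25 Apr 2000, so the next rule applies.
Among Sato, Moreau and Novak, by total federal service (lower first): Sato (24 years) before Moreau and Novak (29 years).
Among Moreau and Novak, by date of rank (earlier first): Moreau (2007-09-16) before Novak (2008-03-28).
Order: Delgado, Achebe, Sato, Moreau, Novak, Marino.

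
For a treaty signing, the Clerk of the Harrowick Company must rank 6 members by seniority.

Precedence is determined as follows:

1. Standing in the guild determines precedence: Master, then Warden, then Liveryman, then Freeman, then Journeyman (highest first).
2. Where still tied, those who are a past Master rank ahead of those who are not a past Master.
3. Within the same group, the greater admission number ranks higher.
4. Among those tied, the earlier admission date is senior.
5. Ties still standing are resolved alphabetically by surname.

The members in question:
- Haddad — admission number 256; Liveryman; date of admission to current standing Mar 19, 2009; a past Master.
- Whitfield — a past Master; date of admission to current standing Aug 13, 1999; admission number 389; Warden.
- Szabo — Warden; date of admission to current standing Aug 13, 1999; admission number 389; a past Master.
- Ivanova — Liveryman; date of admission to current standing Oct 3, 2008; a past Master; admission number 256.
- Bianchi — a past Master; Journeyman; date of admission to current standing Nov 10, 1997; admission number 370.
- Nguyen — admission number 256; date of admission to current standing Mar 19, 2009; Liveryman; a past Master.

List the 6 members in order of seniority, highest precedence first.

By standing in the guild: Szabo and Whitfield (Warden); then Ivanova, Haddad and Nguyen (Liveryman); then Bianchi (Journeyman).
Szabo and Whitfield are each a past Master, so the next rule applies.
Szabo and Whitfield both have admission number 389, so the next rule applies.
Szabo and Whitfield both have date of admission to current standing Aug 13, 1999, so the next rule applies.
Among Szabo and Whitfield, alphabetically by surname: Szabo before Whitfield.
Ivanova, Haddad and Nguyen are each a past Master, so the next rule applies.
Ivanova, Haddad and Nguyen all have admission number 256, so the next rule applies.
Among Ivanova, Haddad and Nguyen, by date of admission to current standing (earlier first): Ivanova (Oct 3, 2008) before Haddad and Nguyen (Mar 19, 2009).
Among Haddad and Nguyen, alphabetically by surname: Haddad before Nguyen.
Full order: Szabo, Whitfield, Ivanova, Haddad, Nguyen, Bianchi.

Szabo, Whitfield, Ivanova, Haddad, Nguyen, Bianchi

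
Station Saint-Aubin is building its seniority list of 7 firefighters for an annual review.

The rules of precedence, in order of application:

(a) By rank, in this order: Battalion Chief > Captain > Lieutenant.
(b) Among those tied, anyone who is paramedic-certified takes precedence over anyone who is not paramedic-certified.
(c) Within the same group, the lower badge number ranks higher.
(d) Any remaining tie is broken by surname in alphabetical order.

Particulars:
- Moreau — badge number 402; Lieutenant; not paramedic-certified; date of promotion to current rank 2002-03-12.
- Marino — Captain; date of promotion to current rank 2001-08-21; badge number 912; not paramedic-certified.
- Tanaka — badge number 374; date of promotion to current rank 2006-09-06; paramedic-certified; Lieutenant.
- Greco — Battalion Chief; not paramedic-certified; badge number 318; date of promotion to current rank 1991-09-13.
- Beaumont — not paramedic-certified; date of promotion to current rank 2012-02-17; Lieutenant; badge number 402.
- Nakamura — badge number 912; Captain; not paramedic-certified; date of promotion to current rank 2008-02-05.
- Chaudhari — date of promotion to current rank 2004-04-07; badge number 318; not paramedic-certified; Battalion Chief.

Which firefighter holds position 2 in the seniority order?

By rank: Chaudhari and Greco (Battalion Chief); then Marino and Nakamura (Captain); then Tanaka, Beaumont and Moreau (Lieutenant).
Chaudhari and Greco are each not paramedic-certified, so the next rule applies.
Chaudhari and Greco both have badge number 318, so the next rule applies.
Among Chaudhari and Greco, alphabetically by surname: Chaudhari before Greco.
Marino and Nakamura are each not paramedic-certified, so the next rule applies.
Marino and Nakamura both have badge number 912, so the next rule applies.
Among Marino and Nakamura, alphabetically by surname: Marino before Nakamura.
Among Tanaka, Beaumont and Moreau, paramedic-certified before not paramedic-certified: Tanaka (paramedic-certified) before Beaumont and Moreau (not paramedic-certified).
Beaumont and Moreau both have badge number 402, so the next rule applies.
Among Beaumont and Moreau, alphabetically by surname: Beaumont before Moreau.
Order: Chaudhari, Greco, Marino, Nakamura, Tanaka, Beaumont, Moreau.

Greco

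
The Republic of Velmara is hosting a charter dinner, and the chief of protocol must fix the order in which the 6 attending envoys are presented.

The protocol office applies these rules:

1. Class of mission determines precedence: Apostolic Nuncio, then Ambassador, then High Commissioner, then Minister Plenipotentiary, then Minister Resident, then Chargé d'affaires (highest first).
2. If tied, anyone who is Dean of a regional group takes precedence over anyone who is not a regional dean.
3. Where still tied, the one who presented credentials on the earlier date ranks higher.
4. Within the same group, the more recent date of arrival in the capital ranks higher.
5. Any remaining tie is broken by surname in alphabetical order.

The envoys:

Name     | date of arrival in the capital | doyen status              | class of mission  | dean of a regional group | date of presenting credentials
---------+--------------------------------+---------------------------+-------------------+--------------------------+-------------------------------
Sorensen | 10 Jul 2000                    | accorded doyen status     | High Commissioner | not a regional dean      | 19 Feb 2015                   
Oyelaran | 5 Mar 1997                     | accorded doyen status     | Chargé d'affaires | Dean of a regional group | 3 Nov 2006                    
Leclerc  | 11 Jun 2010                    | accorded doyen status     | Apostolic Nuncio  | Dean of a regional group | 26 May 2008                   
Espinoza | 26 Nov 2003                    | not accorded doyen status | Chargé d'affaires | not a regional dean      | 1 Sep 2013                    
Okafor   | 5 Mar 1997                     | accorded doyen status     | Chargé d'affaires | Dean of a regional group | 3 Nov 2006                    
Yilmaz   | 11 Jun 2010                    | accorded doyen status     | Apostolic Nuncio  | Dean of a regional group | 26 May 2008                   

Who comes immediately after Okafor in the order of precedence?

By class of mission: Leclerc and Yilmaz (Apostolic Nuncio); then Sorensen (High Commissioner); then Okafor, Oyelaran and Espinoza (Chargé d'affaires).
Leclerc and Yilmaz are each Dean of a regional group, so the next rule applies.
Leclerc and Yilmaz both have date of presenting credentials 26 May 2008, so the next rule applies.
Leclerc and Yilmaz both have date of arrival in the capital 11 Jun 2010, so the next rule applies.
Among Leclerc and Yilmaz, alphabetically by surname: Leclerc before Yilmaz.
Among Okafor, Oyelaran and Espinoza, Dean of a regional group before not a regional dean: Okafor and Oyelaran (Dean of a regional group) before Espinoza (not a regional dean).
Okafor and Oyelaran both have date of presenting credentials 3 Nov 2006, so the next rule applies.
Okafor and Oyelaran both have date of arrival in the capital 5 Mar 1997, so the next rule applies.
Among Okafor and Oyelaran, alphabetically by surname: Okafor before Oyelaran.
Order: Leclerc, Yilmaz, Sorensen, Okafor, Oyelaran, Espinoza.

Oyelaran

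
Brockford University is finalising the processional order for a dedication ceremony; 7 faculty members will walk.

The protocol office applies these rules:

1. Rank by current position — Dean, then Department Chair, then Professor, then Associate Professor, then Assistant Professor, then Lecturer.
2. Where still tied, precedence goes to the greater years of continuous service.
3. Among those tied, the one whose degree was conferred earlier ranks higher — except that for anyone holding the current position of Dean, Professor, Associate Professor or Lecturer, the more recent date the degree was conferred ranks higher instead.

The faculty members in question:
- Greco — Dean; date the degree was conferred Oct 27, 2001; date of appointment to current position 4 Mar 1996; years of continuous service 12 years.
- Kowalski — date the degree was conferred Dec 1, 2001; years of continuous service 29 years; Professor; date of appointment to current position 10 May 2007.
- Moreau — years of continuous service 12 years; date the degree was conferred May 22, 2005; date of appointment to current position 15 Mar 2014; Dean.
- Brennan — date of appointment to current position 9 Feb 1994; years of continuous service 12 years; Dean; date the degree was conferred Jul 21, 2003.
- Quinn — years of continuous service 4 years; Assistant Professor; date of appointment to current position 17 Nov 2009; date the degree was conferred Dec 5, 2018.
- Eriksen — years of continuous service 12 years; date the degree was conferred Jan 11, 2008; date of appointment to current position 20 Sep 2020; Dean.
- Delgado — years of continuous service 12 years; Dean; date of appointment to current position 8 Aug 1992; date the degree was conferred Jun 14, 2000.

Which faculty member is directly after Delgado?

By current position: Eriksen, Moreau, Brennan, Greco and Delgado (Dean); then Kowalski (Professor); then Quinn (Assistant Professor).
Eriksen, Moreau, Brennan, Greco and Delgado all have years of continuous service 12 years, so the next rule applies.
Among Eriksen, Moreau, Brennan, Greco and Delgado, by date the degree was conferred (later first) (reversed rule for this group): Eriksen (Jan 11, 2008) before Moreau (May 22, 2005) before Brennan (Jul 21, 2003) before Greco (Oct 27, 2001) before Delgado (Jun 14, 2000).
Order: Eriksen, Moreau, Brennan, Greco, Delgado, Kowalski, Quinn.

Kowalski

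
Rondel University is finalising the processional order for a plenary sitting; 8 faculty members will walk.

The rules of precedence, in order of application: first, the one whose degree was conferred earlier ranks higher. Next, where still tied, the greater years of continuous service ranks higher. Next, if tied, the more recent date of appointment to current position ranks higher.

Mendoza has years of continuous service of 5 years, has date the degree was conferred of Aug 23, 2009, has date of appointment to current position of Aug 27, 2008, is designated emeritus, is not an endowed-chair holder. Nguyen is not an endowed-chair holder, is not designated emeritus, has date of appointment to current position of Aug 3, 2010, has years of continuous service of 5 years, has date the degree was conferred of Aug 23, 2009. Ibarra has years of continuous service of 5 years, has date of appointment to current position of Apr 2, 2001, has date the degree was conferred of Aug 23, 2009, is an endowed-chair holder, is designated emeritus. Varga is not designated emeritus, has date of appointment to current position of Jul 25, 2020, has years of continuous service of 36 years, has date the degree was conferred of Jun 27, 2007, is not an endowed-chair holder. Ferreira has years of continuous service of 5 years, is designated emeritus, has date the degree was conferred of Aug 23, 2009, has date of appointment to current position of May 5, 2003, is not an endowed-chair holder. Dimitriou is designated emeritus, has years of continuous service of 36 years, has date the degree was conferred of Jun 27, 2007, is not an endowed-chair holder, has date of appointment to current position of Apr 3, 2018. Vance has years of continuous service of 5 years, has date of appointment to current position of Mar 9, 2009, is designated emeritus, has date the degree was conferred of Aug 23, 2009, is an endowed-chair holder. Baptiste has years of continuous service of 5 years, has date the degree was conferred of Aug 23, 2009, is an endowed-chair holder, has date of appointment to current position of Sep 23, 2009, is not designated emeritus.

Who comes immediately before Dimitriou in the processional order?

By date the degree was conferred (earlier first): Varga and Dimitriou (both Jun 27, 2007); then Nguyen, Baptiste, Vance, Mendoza, Ferreira and Ibarra (each Aug 23, 2009).
Varga and Dimitriou both have years of continuous service 36 years, so the next rule applies.
Among Varga and Dimitriou, by date of appointment to current position (later first): Varga (Jul 25, 2020) before Dimitriou (Apr 3, 2018).
Nguyen, Baptiste, Vance, Mendoza, Ferreira and Ibarra all have years of continuous service 5 years, so the next rule applies.
Among Nguyen, Baptiste, Vance, Mendoza, Ferreira and Ibarra, by date of appointment to current position (later first): Nguyen (Aug 3, 2010) before Baptiste (Sep 23, 2009) before Vance (Mar 9, 2009) before Mendoza (Aug 27, 2008) before Ferreira (May 5, 2003) before Ibarra (Apr 2, 2001).
Order: Varga, Dimitriou, Nguyen, Baptiste, Vance, Mendoza, Ferreira, Ibarra.

Varga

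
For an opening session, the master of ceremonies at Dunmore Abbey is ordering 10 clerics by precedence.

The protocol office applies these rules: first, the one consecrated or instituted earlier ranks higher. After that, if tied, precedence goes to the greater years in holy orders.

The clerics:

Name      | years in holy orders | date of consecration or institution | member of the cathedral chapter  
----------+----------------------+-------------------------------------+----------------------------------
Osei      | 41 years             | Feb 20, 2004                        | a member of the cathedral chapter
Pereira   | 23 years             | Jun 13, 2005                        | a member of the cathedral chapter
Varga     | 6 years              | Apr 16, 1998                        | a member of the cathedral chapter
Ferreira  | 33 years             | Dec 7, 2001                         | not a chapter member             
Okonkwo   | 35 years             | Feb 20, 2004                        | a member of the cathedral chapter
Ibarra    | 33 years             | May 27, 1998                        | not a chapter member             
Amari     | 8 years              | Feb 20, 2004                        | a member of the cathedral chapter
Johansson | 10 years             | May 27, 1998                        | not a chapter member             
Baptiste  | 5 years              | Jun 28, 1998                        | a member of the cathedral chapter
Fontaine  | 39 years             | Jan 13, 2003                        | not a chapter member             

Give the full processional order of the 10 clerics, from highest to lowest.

By date of consecration or institution (earlier first): Varga (Apr 16, 1998); then Ibarra and Johansson (both May 27, 1998); then Baptiste (Jun 28, 1998); then Ferreira (Dec 7, 2001); then Fontaine (Jan 13, 2003); then Osei, Okonkwo and Amari (each Feb 20, 2004); then Pereira (Jun 13, 2005).
Among Ibarra and Johansson, by years in holy orders (higher first): Ibarra (33 years) before Johansson (10 years).
Among Osei, Okonkwo and Amari, by years in holy orders (higher first): Osei (41 years) before Okonkwo (35 years) before Amari (8 years).
Full order: Varga, Ibarra, Johansson, Baptiste, Ferreira, Fontaine, Osei, Okonkwo, Amari, Pereira.

Varga, Ibarra, Johansson, Baptiste, Ferreira, Fontaine, Osei, Okonkwo, Amari, Pereira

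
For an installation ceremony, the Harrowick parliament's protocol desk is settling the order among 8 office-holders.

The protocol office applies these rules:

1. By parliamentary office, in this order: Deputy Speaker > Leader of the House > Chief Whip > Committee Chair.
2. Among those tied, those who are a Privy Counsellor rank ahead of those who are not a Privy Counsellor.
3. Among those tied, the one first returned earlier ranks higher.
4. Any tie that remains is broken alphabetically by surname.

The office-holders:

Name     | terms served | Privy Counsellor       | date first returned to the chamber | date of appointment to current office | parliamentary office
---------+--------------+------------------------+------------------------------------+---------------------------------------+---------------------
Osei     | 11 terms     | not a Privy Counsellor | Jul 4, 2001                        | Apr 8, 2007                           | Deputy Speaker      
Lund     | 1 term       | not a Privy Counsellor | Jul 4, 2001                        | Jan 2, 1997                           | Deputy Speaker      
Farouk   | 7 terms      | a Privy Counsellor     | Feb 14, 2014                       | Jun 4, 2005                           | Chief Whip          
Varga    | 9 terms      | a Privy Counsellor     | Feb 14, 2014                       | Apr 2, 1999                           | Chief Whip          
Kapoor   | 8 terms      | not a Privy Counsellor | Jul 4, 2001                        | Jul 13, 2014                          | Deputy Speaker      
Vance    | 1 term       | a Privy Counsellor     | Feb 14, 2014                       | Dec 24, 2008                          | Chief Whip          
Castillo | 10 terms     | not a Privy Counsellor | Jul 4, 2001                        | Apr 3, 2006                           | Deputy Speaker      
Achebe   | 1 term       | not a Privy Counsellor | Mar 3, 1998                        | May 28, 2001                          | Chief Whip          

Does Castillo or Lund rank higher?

By parliamentary office: Castillo, Kapoor, Lund and Osei (Deputy Speaker); then Farouk, Vance, Varga and Achebe (Chief Whip).
Castillo, Kapoor, Lund and Osei are each not a Privy Counsellor, so the next rule applies.
Castillo, Kapoor, Lund and Osei all have date first returned to the chamber Jul 4, 2001, so the next rule applies.
Among Castillo, Kapoor, Lund and Osei, alphabetically by surname: Castillo before Kapoor before Lund before Osei.
Among Farouk, Vance, Varga and Achebe, a Privy Counsellor before not a Privy Counsellor: Farouk, Vance and Varga (a Privy Counsellor) before Achebe (not a Privy Counsellor).
Farouk, Vance and Varga all have date first returned to the chamber Feb 14, 2014, so the next rule applies.
Among Farouk, Vance and Varga, alphabetically by surname: Farouk before Vance before Varga.
So Castillo takes precedence.

Castillo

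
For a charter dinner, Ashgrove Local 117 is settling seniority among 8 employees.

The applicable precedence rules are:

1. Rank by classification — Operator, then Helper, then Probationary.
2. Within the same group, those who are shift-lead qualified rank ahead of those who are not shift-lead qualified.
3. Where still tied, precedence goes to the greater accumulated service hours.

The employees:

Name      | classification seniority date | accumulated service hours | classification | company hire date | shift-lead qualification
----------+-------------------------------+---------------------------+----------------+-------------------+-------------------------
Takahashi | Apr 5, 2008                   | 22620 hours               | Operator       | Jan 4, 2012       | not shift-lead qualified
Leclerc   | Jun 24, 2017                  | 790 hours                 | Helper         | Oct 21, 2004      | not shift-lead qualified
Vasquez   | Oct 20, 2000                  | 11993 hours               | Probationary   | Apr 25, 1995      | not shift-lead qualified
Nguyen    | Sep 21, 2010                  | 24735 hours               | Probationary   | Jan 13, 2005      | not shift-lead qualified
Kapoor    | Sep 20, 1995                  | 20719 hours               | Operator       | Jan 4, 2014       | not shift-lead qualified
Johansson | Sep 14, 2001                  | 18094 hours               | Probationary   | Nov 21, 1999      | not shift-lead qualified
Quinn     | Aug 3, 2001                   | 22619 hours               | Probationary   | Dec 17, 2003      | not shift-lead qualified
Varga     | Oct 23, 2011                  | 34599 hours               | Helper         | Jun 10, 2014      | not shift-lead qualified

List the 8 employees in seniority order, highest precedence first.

By classification: Takahashi and Kapoor (Operator); then Varga and Leclerc (Helper); then Nguyen, Quinn, Johansson and Vasquez (Probationary).
Takahashi and Kapoor are each not shift-lead qualified, so the next rule applies.
Among Takahashi and Kapoor, by accumulated service hours (higher first): Takahashi (22620 hours) before Kapoor (20719 hours).
Varga and Leclerc are each not shift-lead qualified, so the next rule applies.
Among Varga and Leclerc, by accumulated service hours (higher first): Varga (34599 hours) before Leclerc (790 hours).
Nguyen, Quinn, Johansson and Vasquez are each not shift-lead qualified, so the next rule applies.
Among Nguyen, Quinn, Johansson and Vasquez, by accumulated service hours (higher first): Nguyen (24735 hours) before Quinn (22619 hours) before Johansson (18094 hours) before Vasquez (11993 hours).
Full order: Takahashi, Kapoor, Varga, Leclerc, Nguyen, Quinn, Johansson, Vasquez.

Takahashi, Kapoor, Varga, Leclerc, Nguyen, Quinn, Johansson, Vasquez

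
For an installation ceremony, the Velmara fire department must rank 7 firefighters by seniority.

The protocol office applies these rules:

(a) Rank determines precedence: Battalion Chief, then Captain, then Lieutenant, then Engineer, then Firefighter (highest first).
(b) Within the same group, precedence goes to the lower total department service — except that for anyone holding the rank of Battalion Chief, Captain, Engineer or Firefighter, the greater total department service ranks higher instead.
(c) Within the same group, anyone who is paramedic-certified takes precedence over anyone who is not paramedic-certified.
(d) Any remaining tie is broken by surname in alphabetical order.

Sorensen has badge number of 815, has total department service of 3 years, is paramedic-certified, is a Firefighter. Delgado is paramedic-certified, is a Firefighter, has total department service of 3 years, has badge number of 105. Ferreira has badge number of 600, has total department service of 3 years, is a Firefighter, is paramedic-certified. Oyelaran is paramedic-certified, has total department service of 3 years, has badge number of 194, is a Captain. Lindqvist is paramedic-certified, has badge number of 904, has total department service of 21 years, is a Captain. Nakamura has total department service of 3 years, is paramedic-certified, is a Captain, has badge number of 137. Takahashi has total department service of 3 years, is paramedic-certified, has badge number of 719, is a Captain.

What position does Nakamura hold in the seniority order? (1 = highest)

By rank: Lindqvist, Nakamura, Oyelaran and Takahashi (Captain); then Delgado, Ferreira and Sorensen (Firefighter).
Among Lindqvist, Nakamura, Oyelaran and Takahashi, by total department service (higher first) (reversed rule for this group): Lindqvist (21 years) before Nakamura, Oyelaran and Takahashi (3 years).
Nakamura, Oyelaran and Takahashi are each paramedic-certified, so the next rule applies.
Among Nakamura, Oyelaran and Takahashi, alphabetically by surname: Nakamura before Oyelaran before Takahashi.
Delgado, Ferreira and Sorensen all have total department service 3 years, so the next rule applies.
Delgado, Ferreira and Sorensen are each paramedic-certified, so the next rule applies.
Among Delgado, Ferreira and Sorensen, alphabetically by surname: Delgado before Ferreira before Sorensen.
Order: Lindqvist, Nakamura, Oyelaran, Takahashi, Delgado, Ferreira, Sorensen. So position 2.

2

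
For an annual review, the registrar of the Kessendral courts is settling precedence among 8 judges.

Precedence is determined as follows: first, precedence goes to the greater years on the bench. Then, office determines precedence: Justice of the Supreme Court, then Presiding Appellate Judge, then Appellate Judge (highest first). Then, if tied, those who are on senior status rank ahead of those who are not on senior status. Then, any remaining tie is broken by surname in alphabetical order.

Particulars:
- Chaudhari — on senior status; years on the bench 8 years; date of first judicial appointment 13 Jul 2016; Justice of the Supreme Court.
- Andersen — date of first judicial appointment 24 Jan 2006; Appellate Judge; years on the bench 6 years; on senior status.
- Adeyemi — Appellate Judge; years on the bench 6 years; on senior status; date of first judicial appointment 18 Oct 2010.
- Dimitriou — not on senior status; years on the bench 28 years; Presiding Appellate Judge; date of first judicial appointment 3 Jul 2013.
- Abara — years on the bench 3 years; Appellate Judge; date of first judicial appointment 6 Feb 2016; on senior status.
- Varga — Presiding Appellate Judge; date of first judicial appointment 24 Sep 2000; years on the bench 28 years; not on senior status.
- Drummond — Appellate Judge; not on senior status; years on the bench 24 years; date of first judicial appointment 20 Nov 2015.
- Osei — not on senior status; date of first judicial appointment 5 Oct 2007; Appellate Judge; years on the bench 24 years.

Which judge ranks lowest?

By years on the bench (higher first): Dimitriou and Varga (both 28 years); then Drummond and Osei (both 24 years); then Chaudhari (8 years); then Adeyemi and Andersen (both 6 years); then Abara (3 years).
Dimitriou and Varga are each Presiding Appellate Judge, so the next rule applies.
Dimitriou and Varga are each not on senior status, so the next rule applies.
Among Dimitriou and Varga, alphabetically by surname: Dimitriou before Varga.
Drummond and Osei are each Appellate Judge, so the next rule applies.
Drummond and Osei are each not on senior status, so the next rule applies.
Among Drummond and Osei, alphabetically by surname: Drummond before Osei.
Adeyemi and Andersen are each Appellate Judge, so the next rule applies.
Adeyemi and Andersen are each on senior status, so the next rule applies.
Among Adeyemi and Andersen, alphabetically by surname: Adeyemi before Andersen.
Order: Dimitriou, Varga, Drummond, Osei, Chaudhari, Adeyemi, Andersen, Abara.

Abara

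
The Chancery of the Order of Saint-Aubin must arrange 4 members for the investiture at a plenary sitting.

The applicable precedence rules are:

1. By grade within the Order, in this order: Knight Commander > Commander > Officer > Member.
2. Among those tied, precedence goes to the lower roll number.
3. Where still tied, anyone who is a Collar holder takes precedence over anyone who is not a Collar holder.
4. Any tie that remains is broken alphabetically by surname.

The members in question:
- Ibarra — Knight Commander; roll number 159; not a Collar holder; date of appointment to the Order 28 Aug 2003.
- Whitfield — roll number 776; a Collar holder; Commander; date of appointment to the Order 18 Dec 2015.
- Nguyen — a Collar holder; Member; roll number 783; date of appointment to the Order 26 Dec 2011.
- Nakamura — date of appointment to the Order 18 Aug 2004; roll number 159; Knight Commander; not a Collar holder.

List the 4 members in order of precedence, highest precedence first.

By grade within the Order: Ibarra and Nakamura (Knight Commander); then Whitfield (Commander); then Nguyen (Member).
Ibarra and Nakamura both have roll number 159, so the next rule applies.
Ibarra and Nakamura are each not a Collar holder, so the next rule applies.
Among Ibarra and Nakamura, alphabetically by surname: Ibarra before Nakamura.
Full order: Ibarra, Nakamura, Whitfield, Nguyen.

Ibarra, Nakamura, Whitfield, Nguyen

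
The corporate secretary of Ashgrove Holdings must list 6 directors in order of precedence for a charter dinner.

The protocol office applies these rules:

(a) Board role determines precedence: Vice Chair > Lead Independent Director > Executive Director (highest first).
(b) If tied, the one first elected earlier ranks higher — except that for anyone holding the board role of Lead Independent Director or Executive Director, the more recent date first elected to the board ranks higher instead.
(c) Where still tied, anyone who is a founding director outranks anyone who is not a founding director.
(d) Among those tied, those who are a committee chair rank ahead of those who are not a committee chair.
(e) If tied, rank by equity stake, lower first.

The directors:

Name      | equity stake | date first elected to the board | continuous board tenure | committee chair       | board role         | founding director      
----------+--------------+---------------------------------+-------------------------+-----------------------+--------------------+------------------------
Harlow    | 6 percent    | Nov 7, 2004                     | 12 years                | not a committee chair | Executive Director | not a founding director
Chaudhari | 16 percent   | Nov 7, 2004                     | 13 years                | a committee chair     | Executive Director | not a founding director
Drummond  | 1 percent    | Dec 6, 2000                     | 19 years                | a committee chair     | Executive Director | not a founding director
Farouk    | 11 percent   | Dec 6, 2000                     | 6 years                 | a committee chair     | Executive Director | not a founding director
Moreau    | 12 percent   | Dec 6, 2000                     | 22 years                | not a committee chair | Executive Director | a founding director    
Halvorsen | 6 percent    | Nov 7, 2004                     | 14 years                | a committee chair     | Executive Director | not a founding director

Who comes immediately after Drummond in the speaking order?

By board role: Halvorsen, Chaudhari, Harlow, Moreau, Drummond and Farouk (Executive Director).
Among Halvorsen, Chaudhari, Harlow, Moreau, Drummond and Farouk, by date first elected to the board (later first) (reversed rule for this group): Halvorsen, Chaudhari and Harlow (Nov 7, 2004) before Moreau, Drummond and Farouk (Dec 6, 2000).
Halvorsen, Chaudhari and Harlow are each not a founding director, so the next rule applies.
Among Halvorsen, Chaudhari and Harlow, a committee chair before not a committee chair: Halvorsen and Chaudhari (a committee chair) before Harlow (not a committee chair).
Among Halvorsen and Chaudhari, by equity stake (lower first): Halvorsen (6 percent) before Chaudhari (16 percent).
Among Moreau, Drummond and Farouk, a founding director before not a founding director: Moreau (a founding director) before Drummond and Farouk (not a founding director).
Drummond and Farouk are each a committee chair, so the next rule applies.
Among Drummond and Farouk, by equity stake (lower first): Drummond (1 percent) before Farouk (11 percent).
Order: Halvorsen, Chaudhari, Harlow, Moreau, Drummond, Farouk.

Farouk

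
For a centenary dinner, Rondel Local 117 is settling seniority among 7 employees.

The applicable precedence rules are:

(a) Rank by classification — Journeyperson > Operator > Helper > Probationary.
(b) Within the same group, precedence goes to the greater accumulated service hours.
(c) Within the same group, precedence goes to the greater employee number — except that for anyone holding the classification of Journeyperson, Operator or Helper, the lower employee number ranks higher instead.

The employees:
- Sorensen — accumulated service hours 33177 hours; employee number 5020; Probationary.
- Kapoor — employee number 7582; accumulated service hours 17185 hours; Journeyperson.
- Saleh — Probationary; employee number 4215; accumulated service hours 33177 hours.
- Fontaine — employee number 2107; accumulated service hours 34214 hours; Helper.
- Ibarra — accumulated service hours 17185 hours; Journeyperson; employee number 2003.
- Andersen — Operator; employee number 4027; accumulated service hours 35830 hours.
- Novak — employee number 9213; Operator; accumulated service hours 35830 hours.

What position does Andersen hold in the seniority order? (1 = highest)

3

By classification: Ibarra and Kapoor (Journeyperson); then Andersen and Novak (Operator); then Fontaine (Helper); then Sorensen and Saleh (Probationary).
Ibarra and Kapoor both have accumulated service hours 17185 hours, so the next rule applies.
Among Ibarra and Kapoor, by employee number (lower first) (reversed rule for this group): Ibarra (2003) before Kapoor (7582).
Andersen and Novak both have accumulated service hours 35830 hours, so the next rule applies.
Among Andersen and Novak, by employee number (lower first) (reversed rule for this group): Andersen (4027) before Novak (9213).
Sorensen and Saleh both have accumulated service hours 33177 hours, so the next rule applies.
Among Sorensen and Saleh, by employee number (higher first): Sorensen (5020) before Saleh (4215).
Order: Ibarra, Kapoor, Andersen, Novak, Fontaine, Sorensen, Saleh. So position 3.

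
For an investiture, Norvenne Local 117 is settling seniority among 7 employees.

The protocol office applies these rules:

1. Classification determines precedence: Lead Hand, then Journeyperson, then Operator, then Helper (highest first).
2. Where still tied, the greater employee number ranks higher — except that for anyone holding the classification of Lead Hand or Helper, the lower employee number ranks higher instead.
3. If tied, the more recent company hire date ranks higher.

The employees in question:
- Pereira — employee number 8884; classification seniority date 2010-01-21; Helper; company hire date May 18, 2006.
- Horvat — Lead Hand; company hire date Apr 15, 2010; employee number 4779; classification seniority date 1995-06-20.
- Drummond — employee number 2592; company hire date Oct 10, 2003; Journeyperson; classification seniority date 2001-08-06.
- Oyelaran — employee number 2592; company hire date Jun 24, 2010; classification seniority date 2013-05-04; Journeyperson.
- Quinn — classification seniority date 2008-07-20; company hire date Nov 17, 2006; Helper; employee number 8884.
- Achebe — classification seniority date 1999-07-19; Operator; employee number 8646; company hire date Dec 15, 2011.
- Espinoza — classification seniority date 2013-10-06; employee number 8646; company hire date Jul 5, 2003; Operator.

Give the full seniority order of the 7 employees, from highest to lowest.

Horvat, Oyelaran, Drummond, Achebe, Espinoza, Quinn, Pereira

By classification: Horvat (Lead Hand); then Oyelaran and Drummond (Journeyperson); then Achebe and Espinoza (Operator); then Quinn and Pereira (Helper).
Oyelaran and Drummond both have employee number 2592, so the next rule applies.
Among Oyelaran and Drummond, by company hire date (later first): Oyelaran (Jun 24, 2010) before Drummond (Oct 10, 2003).
Achebe and Espinoza both have employee number 8646, so the next rule applies.
Among Achebe and Espinoza, by company hire date (later first): Achebe (Dec 15, 2011) before Espinoza (Jul 5, 2003).
Quinn and Pereira both have employee number 8884, so the next rule applies.
Among Quinn and Pereira, by company hire date (later first): Quinn (Nov 17, 2006) before Pereira (May 18, 2006).
Full order: Horvat, Oyelaran, Drummond, Achebe, Espinoza, Quinn, Pereira.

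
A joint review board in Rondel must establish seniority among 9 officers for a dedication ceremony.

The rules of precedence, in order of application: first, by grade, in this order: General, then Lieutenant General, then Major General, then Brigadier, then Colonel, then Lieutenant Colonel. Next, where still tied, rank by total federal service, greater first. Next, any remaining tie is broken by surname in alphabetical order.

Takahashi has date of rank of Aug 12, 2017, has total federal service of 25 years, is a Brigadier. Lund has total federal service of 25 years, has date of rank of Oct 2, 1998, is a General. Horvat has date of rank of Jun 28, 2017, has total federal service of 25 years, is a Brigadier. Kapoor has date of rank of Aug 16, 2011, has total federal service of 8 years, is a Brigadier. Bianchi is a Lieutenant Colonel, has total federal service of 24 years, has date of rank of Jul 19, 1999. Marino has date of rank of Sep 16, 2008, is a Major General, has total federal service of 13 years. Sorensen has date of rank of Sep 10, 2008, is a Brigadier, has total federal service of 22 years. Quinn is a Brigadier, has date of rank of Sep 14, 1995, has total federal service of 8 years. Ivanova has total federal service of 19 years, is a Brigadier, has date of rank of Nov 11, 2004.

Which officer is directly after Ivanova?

By grade: Lund (General); then Marino (Major General); then Horvat, Takahashi, Sorensen, Ivanova, Kapoor and Quinn (Brigadier); then Bianchi (Lieutenant Colonel).
Among Horvat, Takahashi, Sorensen, Ivanova, Kapoor and Quinn, by total federal service (higher first): Horvat and Takahashi (25 years) before Sorensen (22 years) before Ivanova (19 years) before Kapoor and Quinn (8 years).
Among Horvat and Takahashi, alphabetically by surname: Horvat before Takahashi.
Among Kapoor and Quinn, alphabetically by surname: Kapoor before Quinn.
Order: Lund, Marino, Horvat, Takahashi, Sorensen, Ivanova, Kapoor, Quinn, Bianchi.

Kapoor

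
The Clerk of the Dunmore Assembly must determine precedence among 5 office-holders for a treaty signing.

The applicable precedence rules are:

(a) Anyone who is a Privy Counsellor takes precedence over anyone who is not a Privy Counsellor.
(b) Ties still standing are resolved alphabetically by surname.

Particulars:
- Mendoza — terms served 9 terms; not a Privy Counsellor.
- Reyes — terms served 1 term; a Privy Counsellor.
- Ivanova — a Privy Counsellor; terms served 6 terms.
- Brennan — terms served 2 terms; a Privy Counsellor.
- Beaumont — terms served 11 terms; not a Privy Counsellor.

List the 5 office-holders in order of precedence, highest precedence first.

Brennan, Ivanova, Reyes, Beaumont, Mendoza

By the first rule: Brennan, Ivanova and Reyes (each a Privy Counsellor); then Beaumont and Mendoza (both not a Privy Counsellor).
Among Brennan, Ivanova and Reyes, alphabetically by surname: Brennan before Ivanova before Reyes.
Among Beaumont and Mendoza, alphabetically by surname: Beaumont before Mendoza.
Full order: Brennan, Ivanova, Reyes, Beaumont, Mendoza.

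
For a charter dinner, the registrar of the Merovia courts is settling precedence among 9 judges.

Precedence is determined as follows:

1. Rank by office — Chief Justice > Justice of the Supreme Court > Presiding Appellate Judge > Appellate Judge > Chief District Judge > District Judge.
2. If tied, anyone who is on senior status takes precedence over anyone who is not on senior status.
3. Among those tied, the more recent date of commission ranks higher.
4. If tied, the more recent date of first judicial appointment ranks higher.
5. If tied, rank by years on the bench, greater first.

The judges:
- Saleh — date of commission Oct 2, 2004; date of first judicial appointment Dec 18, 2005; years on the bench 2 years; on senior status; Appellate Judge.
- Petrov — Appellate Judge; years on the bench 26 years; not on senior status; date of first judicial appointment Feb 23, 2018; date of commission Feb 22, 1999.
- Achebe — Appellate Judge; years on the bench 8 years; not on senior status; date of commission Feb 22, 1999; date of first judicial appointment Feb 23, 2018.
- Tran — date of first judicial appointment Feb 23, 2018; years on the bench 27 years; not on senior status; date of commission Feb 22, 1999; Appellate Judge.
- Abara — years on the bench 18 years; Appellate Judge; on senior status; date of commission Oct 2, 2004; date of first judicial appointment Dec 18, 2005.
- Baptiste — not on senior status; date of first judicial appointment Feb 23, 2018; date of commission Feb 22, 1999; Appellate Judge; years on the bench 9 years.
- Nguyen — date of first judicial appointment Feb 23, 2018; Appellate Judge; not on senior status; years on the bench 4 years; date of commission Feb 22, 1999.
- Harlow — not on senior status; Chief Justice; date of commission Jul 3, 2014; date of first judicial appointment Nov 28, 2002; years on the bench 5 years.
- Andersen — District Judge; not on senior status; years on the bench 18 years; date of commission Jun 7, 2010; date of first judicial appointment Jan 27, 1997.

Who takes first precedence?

Harlow

By office: Harlow (Chief Justice); then Abara, Saleh, Tran, Petrov, Baptiste, Achebe and Nguyen (Appellate Judge); then Andersen (District Judge).
Among Abara, Saleh, Tran, Petrov, Baptiste, Achebe and Nguyen, on senior status before not on senior status: Abara and Saleh (on senior status) before Tran, Petrov, Baptiste, Achebe and Nguyen (not on senior status).
Abara and Saleh both have date of commission Oct 2, 2004, so the next rule applies.
Abara and Saleh both have date of first judicial appointment Dec 18, 2005, so the next rule applies.
Among Abara and Saleh, by years on the bench (higher first): Abara (18 years) before Saleh (2 years).
Tran, Petrov, Baptiste, Achebe and Nguyen all have date of commission Feb 22, 1999, so the next rule applies.
Tran, Petrov, Baptiste, Achebe and Nguyen all have date of first judicial appointment Feb 23, 2018, so the next rule applies.
Among Tran, Petrov, Baptiste, Achebe and Nguyen, by years on the bench (higher first): Tran (27 years) before Petrov (26 years) before Baptiste (9 years) before Achebe (8 years) before Nguyen (4 years).
Order: Harlow, Abara, Saleh, Tran, Petrov, Baptiste, Achebe, Nguyen, Andersen.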